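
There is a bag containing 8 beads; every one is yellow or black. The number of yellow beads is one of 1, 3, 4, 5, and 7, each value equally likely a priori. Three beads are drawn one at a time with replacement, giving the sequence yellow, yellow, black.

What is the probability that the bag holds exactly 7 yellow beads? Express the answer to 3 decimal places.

Under each hypothesis, the probability of the observed sequence is: P(data | r = 1) = (1/8)(1/8)(7/8) = 0.013672; P(data | r = 3) = (3/8)(3/8)(5/8) = 0.087891; P(data | r = 4) = (4/8)(4/8)(4/8) = 0.125; P(data | r = 5) = (5/8)(5/8)(3/8) = 0.14648; P(data | r = 7) = (7/8)(7/8)(1/8) = 0.095703.
Weighting by the prior gives 1/5 · 0.013672 = 0.0027344, 1/5 · 0.087891 = 0.017578, 1/5 · 0.125 = 0.025, 1/5 · 0.14648 = 0.029297, 1/5 · 0.095703 = 0.019141; summing to 0.09375.
Hence P(r = 7 | data) = (0.019141) / (0.09375) = 0.20417.

0.204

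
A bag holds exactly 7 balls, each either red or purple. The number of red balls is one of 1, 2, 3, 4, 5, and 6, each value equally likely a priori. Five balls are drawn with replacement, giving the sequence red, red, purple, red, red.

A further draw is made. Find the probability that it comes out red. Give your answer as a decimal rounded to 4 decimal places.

0.6996

The likelihood of the observed sequence under each hypothesis: P(data | r = 1) = (1/7)(1/7)(6/7)(1/7)(1/7) = 0.00035699; P(data | r = 2) = (2/7)(2/7)(5/7)(2/7)(2/7) = 0.0047599; P(data | r = 3) = (3/7)(3/7)(4/7)(3/7)(3/7) = 0.019278; P(data | r = 4) = (4/7)(4/7)(3/7)(4/7)(4/7) = 0.045695; P(data | r = 5) = (5/7)(5/7)(2/7)(5/7)(5/7) = 0.074374; P(data | r = 6) = (6/7)(6/7)(1/7)(6/7)(6/7) = 0.077111.
Multiplying each by its prior: 1/6 · 0.00035699 = 5.9499e-05, 1/6 · 0.0047599 = 0.00079332, 1/6 · 0.019278 = 0.0032129, 1/6 · 0.045695 = 0.0076159, 1/6 · 0.074374 = 0.012396, 1/6 · 0.077111 = 0.012852; with total 0.036929.
The posterior is then P(r = 1 | data) = 0.0016112, P(r = 2 | data) = 0.021482, P(r = 3 | data) = 0.087003, P(r = 4 | data) = 0.20623, P(r = 5 | data) = 0.33566, P(r = 6 | data) = 0.34801.
Averaging over the posterior, P(red next | data) = (1/7)(0.0016112) + (2/7)(0.021482) + (3/7)(0.087003) + (4/7)(0.20623) + (5/7)(0.33566) + (6/7)(0.34801) = 0.69956.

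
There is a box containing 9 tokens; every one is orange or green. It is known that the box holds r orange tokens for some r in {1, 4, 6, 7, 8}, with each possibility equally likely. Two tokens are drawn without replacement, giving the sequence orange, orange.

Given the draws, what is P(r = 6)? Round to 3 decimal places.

Under each hypothesis, the probability of the observed sequence is: P(data | r = 1) = (1/9)(0/8) = 0; P(data | r = 4) = (4/9)(3/8) = 1/6; P(data | r = 6) = (6/9)(5/8) = 5/12; P(data | r = 7) = (7/9)(6/8) = 7/12; P(data | r = 8) = (8/9)(7/8) = 7/9.
Weighting by the prior gives 1/5 · 0 = 0, 1/5 · 1/6 = 1/30, 1/5 · 5/12 = 1/12, 1/5 · 7/12 = 7/60, 1/5 · 7/9 = 7/45; these sum to 7/18.
Hence P(r = 6 | data) = (1/12) / (7/18) = 3/14.

0.214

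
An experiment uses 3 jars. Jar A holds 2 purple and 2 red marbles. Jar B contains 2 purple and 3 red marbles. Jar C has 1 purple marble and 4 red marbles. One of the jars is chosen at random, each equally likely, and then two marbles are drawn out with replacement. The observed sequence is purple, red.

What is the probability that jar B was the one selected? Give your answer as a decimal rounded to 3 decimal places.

Compute the likelihood of the observed sequence for each case: P(data | jar A) = (2/4)(2/4) = 1/4; P(data | jar B) = (2/5)(3/5) = 6/25; P(data | jar C) = (1/5)(4/5) = 4/25.
Multiplying each by its prior: 1/3 · 1/4 = 1/12, 1/3 · 6/25 = 2/25, 1/3 · 4/25 = 4/75; these sum to 13/60.
Therefore the posterior P(jar B | data) = (2/25) / (13/60) = 24/65.

0.369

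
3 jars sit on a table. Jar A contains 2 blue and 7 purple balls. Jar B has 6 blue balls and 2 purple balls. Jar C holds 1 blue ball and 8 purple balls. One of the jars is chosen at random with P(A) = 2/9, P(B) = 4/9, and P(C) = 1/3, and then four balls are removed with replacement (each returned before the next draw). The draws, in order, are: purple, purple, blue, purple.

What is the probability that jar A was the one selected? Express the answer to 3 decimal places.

0.427

Compute the likelihood of the observed sequence for each case: P(data | jar A) = (7/9)(7/9)(2/9)(7/9) = 0.10456; P(data | jar B) = (2/8)(2/8)(6/8)(2/8) = 0.011719; P(data | jar C) = (8/9)(8/9)(1/9)(8/9) = 0.078037.
The prior-weighted likelihoods are 2/9 · 0.10456 = 0.023235, 4/9 · 0.011719 = 0.0052083, 1/3 · 0.078037 = 0.026012; these sum to 0.054456.
Therefore the posterior P(jar A | data) = (0.023235) / (0.054456) = 0.42668.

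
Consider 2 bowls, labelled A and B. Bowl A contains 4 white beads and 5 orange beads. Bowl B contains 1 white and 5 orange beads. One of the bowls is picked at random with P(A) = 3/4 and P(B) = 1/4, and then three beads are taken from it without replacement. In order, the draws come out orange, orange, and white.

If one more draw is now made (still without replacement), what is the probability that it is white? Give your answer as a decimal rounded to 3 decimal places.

0.370

For each hypothesis, P(data | H) works out to: P(data | bowl A) = (5/9)(4/8)(4/7) = 10/63; P(data | bowl B) = (5/6)(4/5)(1/4) = 1/6.
The prior-weighted likelihoods are 3/4 · 10/63 = 5/42, 1/4 · 1/6 = 1/24; with total 9/56.
Dividing through by the total gives posterior P(bowl A | data) = 20/27, P(bowl B | data) = 7/27.
The predictive probability is P(white next | data) = (1/2)(20/27) + (0)(7/27) = 10/27.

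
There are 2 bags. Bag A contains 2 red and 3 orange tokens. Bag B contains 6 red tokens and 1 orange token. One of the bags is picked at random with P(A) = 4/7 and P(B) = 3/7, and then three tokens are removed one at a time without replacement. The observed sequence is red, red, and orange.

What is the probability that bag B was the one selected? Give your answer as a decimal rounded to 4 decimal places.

Compute the likelihood of the observed sequence for each case: P(data | bag A) = (2/5)(1/4)(3/3) = 1/10; P(data | bag B) = (6/7)(5/6)(1/5) = 1/7.
Multiplying each by its prior: 4/7 · 1/10 = 2/35, 3/7 · 1/7 = 3/49; summing to 29/245.
By Bayes' rule, P(bag B | data) = (3/49) / (29/245) = 15/29.

0.5172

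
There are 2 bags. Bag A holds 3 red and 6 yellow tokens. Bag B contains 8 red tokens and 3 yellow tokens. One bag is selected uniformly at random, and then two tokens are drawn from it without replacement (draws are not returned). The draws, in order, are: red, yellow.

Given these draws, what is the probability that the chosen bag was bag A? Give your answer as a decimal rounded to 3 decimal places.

For each hypothesis, P(data | H) works out to: P(data | bag A) = (3/9)(6/8) = 1/4; P(data | bag B) = (8/11)(3/10) = 12/55.
Weighting by the prior gives 1/2 · 1/4 = 1/8, 1/2 · 12/55 = 6/55; with total 103/440.
Hence P(bag A | data) = (1/8) / (103/440) = 55/103.

0.534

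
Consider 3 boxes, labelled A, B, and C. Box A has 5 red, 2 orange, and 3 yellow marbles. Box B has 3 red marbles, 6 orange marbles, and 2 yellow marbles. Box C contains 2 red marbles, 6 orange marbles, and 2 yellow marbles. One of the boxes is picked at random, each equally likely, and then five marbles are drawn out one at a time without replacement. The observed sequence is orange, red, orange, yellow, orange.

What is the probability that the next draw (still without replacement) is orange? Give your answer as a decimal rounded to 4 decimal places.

0.5550

Under each hypothesis, the probability of the observed sequence is: P(data | box A) = (2/10)(5/9)(1/8)(3/7)(0/6) = 0; P(data | box B) = (6/11)(3/10)(5/9)(2/8)(4/7) = 0.012987; P(data | box C) = (6/10)(2/9)(5/8)(2/7)(4/6) = 0.015873.
Weighting by the prior gives 1/3 · 0 = 0, 1/3 · 0.012987 = 0.004329, 1/3 · 0.015873 = 0.005291; these sum to 0.00962.
Dividing through by the total gives posterior P(box A | data) = 0, P(box B | data) = 0.45, P(box C | data) = 0.55.
The predictive probability is P(orange next | data) = (1/2)(0.45) + (3/5)(0.55) = 0.555.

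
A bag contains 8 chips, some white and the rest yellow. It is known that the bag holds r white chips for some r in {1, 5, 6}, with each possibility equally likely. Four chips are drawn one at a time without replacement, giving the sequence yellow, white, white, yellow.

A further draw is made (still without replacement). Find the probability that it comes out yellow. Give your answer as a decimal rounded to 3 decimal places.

0.167

The likelihood of the observed sequence under each hypothesis: P(data | r = 1) = (7/8)(1/7)(0/6) = 0; P(data | r = 5) = (3/8)(5/7)(4/6)(2/5) = 1/14; P(data | r = 6) = (2/8)(6/7)(5/6)(1/5) = 1/28.
Multiplying each by its prior: 1/3 · 0 = 0, 1/3 · 1/14 = 1/42, 1/3 · 1/28 = 1/84; these sum to 1/28.
Normalising, the posterior is P(r = 1 | data) = 0, P(r = 5 | data) = 2/3, P(r = 6 | data) = 1/3.
So P(yellow next | data) = Σ P(yellow next | H) P(H | data) = (1/4)(2/3) + (0)(1/3) = 1/6.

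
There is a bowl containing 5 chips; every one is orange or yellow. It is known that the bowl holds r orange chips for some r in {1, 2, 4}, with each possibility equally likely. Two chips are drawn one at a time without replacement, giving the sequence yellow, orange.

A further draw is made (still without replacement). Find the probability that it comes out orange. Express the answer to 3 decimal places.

0.429

For each hypothesis, P(data | H) works out to: P(data | r = 1) = (4/5)(1/4) = 1/5; P(data | r = 2) = (3/5)(2/4) = 3/10; P(data | r = 4) = (1/5)(4/4) = 1/5.
The prior-weighted likelihoods are 1/3 · 1/5 = 1/15, 1/3 · 3/10 = 1/10, 1/3 · 1/5 = 1/15; these sum to 7/30.
Normalising, the posterior is P(r = 1 | data) = 2/7, P(r = 2 | data) = 3/7, P(r = 4 | data) = 2/7.
So P(orange next | data) = Σ P(orange next | H) P(H | data) = (0)(2/7) + (1/3)(3/7) + (1)(2/7) = 3/7.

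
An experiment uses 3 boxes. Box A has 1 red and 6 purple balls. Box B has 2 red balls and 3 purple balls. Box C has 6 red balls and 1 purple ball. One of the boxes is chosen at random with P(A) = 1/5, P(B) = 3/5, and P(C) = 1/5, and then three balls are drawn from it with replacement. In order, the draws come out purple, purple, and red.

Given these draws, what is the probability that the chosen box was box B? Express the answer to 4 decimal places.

Under each hypothesis, the probability of the observed sequence is: P(data | box A) = (6/7)(6/7)(1/7) = 0.10496; P(data | box B) = (3/5)(3/5)(2/5) = 0.144; P(data | box C) = (1/7)(1/7)(6/7) = 0.017493.
Weighting by the prior gives 1/5 · 0.10496 = 0.020991, 3/5 · 0.144 = 0.0864, 1/5 · 0.017493 = 0.0034985; with total 0.11089.
By Bayes' rule, P(box B | data) = (0.0864) / (0.11089) = 0.77915.

0.7792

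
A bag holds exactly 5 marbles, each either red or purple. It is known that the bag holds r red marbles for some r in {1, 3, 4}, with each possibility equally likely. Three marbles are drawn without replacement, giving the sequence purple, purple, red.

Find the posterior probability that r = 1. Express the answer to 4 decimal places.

For each hypothesis, P(data | H) works out to: P(data | r = 1) = (4/5)(3/4)(1/3) = 1/5; P(data | r = 3) = (2/5)(1/4)(3/3) = 1/10; P(data | r = 4) = (1/5)(0/4) = 0.
Multiplying each by its prior: 1/3 · 1/5 = 1/15, 1/3 · 1/10 = 1/30, 1/3 · 0 = 0; these sum to 1/10.
So P(r = 1 | data) = (1/15) / (1/10) = 2/3.

0.6667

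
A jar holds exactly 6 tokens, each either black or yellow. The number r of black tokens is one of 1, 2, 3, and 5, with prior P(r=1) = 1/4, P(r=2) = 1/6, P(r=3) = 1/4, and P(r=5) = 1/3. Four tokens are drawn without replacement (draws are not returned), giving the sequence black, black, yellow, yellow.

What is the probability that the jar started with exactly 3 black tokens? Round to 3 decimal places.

Under each hypothesis, the probability of the observed sequence is: P(data | r = 1) = (1/6)(0/5) = 0; P(data | r = 2) = (2/6)(1/5)(4/4)(3/3) = 1/15; P(data | r = 3) = (3/6)(2/5)(3/4)(2/3) = 1/10; P(data | r = 5) = (5/6)(4/5)(1/4)(0/3) = 0.
Multiplying each by its prior: 1/4 · 0 = 0, 1/6 · 1/15 = 1/90, 1/4 · 1/10 = 1/40, 1/3 · 0 = 0; with total 13/360.
By Bayes' rule, P(r = 3 | data) = (1/40) / (13/360) = 9/13.

0.692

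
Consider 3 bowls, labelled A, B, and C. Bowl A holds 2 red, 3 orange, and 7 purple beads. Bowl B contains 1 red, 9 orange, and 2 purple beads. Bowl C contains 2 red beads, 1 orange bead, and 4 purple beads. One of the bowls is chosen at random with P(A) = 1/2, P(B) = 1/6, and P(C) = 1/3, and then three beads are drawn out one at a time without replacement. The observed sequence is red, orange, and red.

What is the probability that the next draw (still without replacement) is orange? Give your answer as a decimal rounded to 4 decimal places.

For each hypothesis, P(data | H) works out to: P(data | bowl A) = (2/12)(3/11)(1/10) = 0.0045455; P(data | bowl B) = (1/12)(9/11)(0/10) = 0; P(data | bowl C) = (2/7)(1/6)(1/5) = 0.0095238.
Multiplying each by its prior: 1/2 · 0.0045455 = 0.0022727, 1/6 · 0 = 0, 1/3 · 0.0095238 = 0.0031746; these sum to 0.0054473.
Dividing through by the total gives posterior P(bowl A | data) = 0.41722, P(bowl B | data) = 0, P(bowl C | data) = 0.58278.
Averaging over the posterior, P(orange next | data) = (2/9)(0.41722) + (0)(0.58278) = 0.092715.

0.0927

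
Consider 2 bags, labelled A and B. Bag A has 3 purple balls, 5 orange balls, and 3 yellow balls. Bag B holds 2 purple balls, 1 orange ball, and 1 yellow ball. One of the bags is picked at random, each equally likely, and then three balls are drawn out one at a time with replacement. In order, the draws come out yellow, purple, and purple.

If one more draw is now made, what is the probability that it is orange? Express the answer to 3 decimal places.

For each hypothesis, P(data | H) works out to: P(data | bag A) = (3/11)(3/11)(3/11) = 0.020285; P(data | bag B) = (1/4)(2/4)(2/4) = 0.0625.
The prior-weighted likelihoods are 1/2 · 0.020285 = 0.010143, 1/2 · 0.0625 = 0.03125; with total 0.041393.
Normalising, the posterior is P(bag A | data) = 0.24504, P(bag B | data) = 0.75496.
So P(orange next | data) = Σ P(orange next | H) P(H | data) = (5/11)(0.24504) + (1/4)(0.75496) = 0.30012.

0.300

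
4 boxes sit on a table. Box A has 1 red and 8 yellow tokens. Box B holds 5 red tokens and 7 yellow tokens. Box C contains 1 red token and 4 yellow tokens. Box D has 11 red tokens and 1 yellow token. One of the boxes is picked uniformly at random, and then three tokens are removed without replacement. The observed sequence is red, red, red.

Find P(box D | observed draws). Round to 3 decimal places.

The likelihood of the observed sequence under each hypothesis: P(data | box A) = (1/9)(0/8) = 0; P(data | box B) = (5/12)(4/11)(3/10) = 1/22; P(data | box C) = (1/5)(0/4) = 0; P(data | box D) = (11/12)(10/11)(9/10) = 3/4.
Multiplying each by its prior: 1/4 · 0 = 0, 1/4 · 1/22 = 1/88, 1/4 · 0 = 0, 1/4 · 3/4 = 3/16; with total 35/176.
So P(box D | data) = (3/16) / (35/176) = 33/35.

0.943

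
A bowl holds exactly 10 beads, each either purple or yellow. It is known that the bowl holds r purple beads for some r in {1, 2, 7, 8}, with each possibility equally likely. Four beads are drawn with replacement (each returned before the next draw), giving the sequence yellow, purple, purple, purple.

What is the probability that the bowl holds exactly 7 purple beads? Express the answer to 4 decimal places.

Under each hypothesis, the probability of the observed sequence is: P(data | r = 1) = (9/10)(1/10)(1/10)(1/10) = 0.0009; P(data | r = 2) = (8/10)(2/10)(2/10)(2/10) = 0.0064; P(data | r = 7) = (3/10)(7/10)(7/10)(7/10) = 0.1029; P(data | r = 8) = (2/10)(8/10)(8/10)(8/10) = 0.1024.
Weighting by the prior gives 1/4 · 0.0009 = 0.000225, 1/4 · 0.0064 = 0.0016, 1/4 · 0.1029 = 0.025725, 1/4 · 0.1024 = 0.0256; with total 0.05315.
So P(r = 7 | data) = (0.025725) / (0.05315) = 0.48401.

0.4840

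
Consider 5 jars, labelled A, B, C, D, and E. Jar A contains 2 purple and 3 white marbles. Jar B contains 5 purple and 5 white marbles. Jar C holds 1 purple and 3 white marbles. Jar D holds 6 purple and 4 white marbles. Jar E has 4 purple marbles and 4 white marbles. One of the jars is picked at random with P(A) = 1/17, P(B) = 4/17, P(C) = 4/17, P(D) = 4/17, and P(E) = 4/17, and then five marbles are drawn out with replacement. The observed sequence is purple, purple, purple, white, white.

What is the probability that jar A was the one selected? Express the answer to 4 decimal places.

The likelihood of the observed sequence under each hypothesis: P(data | jar A) = (2/5)(2/5)(2/5)(3/5)(3/5) = 0.02304; P(data | jar B) = (5/10)(5/10)(5/10)(5/10)(5/10) = 0.03125; P(data | jar C) = (1/4)(1/4)(1/4)(3/4)(3/4) = 0.0087891; P(data | jar D) = (6/10)(6/10)(6/10)(4/10)(4/10) = 0.03456; P(data | jar E) = (4/8)(4/8)(4/8)(4/8)(4/8) = 0.03125.
Weighting by the prior gives 1/17 · 0.02304 = 0.0013553, 4/17 · 0.03125 = 0.0073529, 4/17 · 0.0087891 = 0.002068, 4/17 · 0.03456 = 0.0081318, 4/17 · 0.03125 = 0.0073529; with total 0.026261.
By Bayes' rule, P(jar A | data) = (0.0013553) / (0.026261) = 0.051609.

0.0516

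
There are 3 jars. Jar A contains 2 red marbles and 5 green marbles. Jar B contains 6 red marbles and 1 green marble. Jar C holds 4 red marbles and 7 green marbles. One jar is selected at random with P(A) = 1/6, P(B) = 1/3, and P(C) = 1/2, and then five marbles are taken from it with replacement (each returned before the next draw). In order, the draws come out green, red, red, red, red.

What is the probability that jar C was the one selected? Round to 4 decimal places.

Under each hypothesis, the probability of the observed sequence is: P(data | jar A) = (5/7)(2/7)(2/7)(2/7)(2/7) = 0.0047599; P(data | jar B) = (1/7)(6/7)(6/7)(6/7)(6/7) = 0.077111; P(data | jar C) = (7/11)(4/11)(4/11)(4/11)(4/11) = 0.011127.
Multiplying each by its prior: 1/6 · 0.0047599 = 0.00079332, 1/3 · 0.077111 = 0.025704, 1/2 · 0.011127 = 0.0055635; these sum to 0.03206.
So P(jar C | data) = (0.0055635) / (0.03206) = 0.17353.

0.1735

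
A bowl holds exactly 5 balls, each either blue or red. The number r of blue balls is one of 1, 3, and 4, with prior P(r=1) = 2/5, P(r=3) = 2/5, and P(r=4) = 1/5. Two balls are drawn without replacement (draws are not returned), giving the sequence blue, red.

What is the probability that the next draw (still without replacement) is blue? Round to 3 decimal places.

For each hypothesis, P(data | H) works out to: P(data | r = 1) = (1/5)(4/4) = 1/5; P(data | r = 3) = (3/5)(2/4) = 3/10; P(data | r = 4) = (4/5)(1/4) = 1/5.
Weighting by the prior gives 2/5 · 1/5 = 2/25, 2/5 · 3/10 = 3/25, 1/5 · 1/5 = 1/25; with total 6/25.
Dividing through by the total gives posterior P(r = 1 | data) = 1/3, P(r = 3 | data) = 1/2, P(r = 4 | data) = 1/6.
So P(blue next | data) = Σ P(blue next | H) P(H | data) = (0)(1/3) + (2/3)(1/2) + (1)(1/6) = 1/2.

0.500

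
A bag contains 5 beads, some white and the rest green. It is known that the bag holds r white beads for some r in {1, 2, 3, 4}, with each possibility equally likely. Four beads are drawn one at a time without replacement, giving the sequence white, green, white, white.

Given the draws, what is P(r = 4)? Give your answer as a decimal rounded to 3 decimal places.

Under each hypothesis, the probability of the observed sequence is: P(data | r = 1) = (1/5)(4/4)(0/3) = 0; P(data | r = 2) = (2/5)(3/4)(1/3)(0/2) = 0; P(data | r = 3) = (3/5)(2/4)(2/3)(1/2) = 1/10; P(data | r = 4) = (4/5)(1/4)(3/3)(2/2) = 1/5.
Multiplying each by its prior: 1/4 · 0 = 0, 1/4 · 0 = 0, 1/4 · 1/10 = 1/40, 1/4 · 1/5 = 1/20; these sum to 3/40.
Therefore the posterior P(r = 4 | data) = (1/20) / (3/40) = 2/3.

0.667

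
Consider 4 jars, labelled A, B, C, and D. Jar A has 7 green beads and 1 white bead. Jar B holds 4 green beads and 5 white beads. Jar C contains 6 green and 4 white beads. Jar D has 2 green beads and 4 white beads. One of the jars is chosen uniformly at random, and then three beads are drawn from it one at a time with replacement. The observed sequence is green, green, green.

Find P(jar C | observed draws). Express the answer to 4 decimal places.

0.2137

Under each hypothesis, the probability of the observed sequence is: P(data | jar A) = (7/8)(7/8)(7/8) = 0.66992; P(data | jar B) = (4/9)(4/9)(4/9) = 0.087791; P(data | jar C) = (6/10)(6/10)(6/10) = 0.216; P(data | jar D) = (2/6)(2/6)(2/6) = 0.037037.
Weighting by the prior gives 1/4 · 0.66992 = 0.16748, 1/4 · 0.087791 = 0.021948, 1/4 · 0.216 = 0.054, 1/4 · 0.037037 = 0.0092593; these sum to 0.25269.
So P(jar C | data) = (0.054) / (0.25269) = 0.2137.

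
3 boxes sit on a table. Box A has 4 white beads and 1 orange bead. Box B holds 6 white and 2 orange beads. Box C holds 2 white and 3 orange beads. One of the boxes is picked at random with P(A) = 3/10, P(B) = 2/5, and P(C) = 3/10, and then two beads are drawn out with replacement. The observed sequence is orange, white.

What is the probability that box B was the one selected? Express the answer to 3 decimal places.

For each hypothesis, P(data | H) works out to: P(data | box A) = (1/5)(4/5) = 4/25; P(data | box B) = (2/8)(6/8) = 3/16; P(data | box C) = (3/5)(2/5) = 6/25.
Weighting by the prior gives 3/10 · 4/25 = 6/125, 2/5 · 3/16 = 3/40, 3/10 · 6/25 = 9/125; these sum to 39/200.
So P(box B | data) = (3/40) / (39/200) = 5/13.

0.385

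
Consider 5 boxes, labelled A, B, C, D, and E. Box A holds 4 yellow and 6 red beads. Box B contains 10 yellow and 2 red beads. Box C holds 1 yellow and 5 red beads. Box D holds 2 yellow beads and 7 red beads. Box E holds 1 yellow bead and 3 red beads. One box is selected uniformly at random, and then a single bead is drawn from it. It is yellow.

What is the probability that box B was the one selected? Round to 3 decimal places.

The likelihood of this draw under each hypothesis: P(data | box A) = (4/10) = 2/5; P(data | box B) = (10/12) = 5/6; P(data | box C) = (1/6) = 1/6; P(data | box D) = (2/9) = 2/9; P(data | box E) = (1/4) = 1/4.
The prior-weighted likelihoods are 1/5 · 2/5 = 2/25, 1/5 · 5/6 = 1/6, 1/5 · 1/6 = 1/30, 1/5 · 2/9 = 2/45, 1/5 · 1/4 = 1/20; these sum to 337/900.
Therefore the posterior P(box B | data) = (1/6) / (337/900) = 150/337.

0.445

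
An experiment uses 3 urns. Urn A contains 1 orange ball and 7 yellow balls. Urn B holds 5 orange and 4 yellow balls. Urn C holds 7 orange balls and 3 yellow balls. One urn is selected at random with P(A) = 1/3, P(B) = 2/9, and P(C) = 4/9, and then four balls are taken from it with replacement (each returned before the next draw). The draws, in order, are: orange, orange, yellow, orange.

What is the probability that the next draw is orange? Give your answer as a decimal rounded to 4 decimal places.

Under each hypothesis, the probability of the observed sequence is: P(data | urn A) = (1/8)(1/8)(7/8)(1/8) = 0.001709; P(data | urn B) = (5/9)(5/9)(4/9)(5/9) = 0.076208; P(data | urn C) = (7/10)(7/10)(3/10)(7/10) = 0.1029.
Weighting by the prior gives 1/3 · 0.001709 = 0.00056966, 2/9 · 0.076208 = 0.016935, 4/9 · 0.1029 = 0.045733; these sum to 0.063238.
The posterior is then P(urn A | data) = 0.0090082, P(urn B | data) = 0.2678, P(urn C | data) = 0.72319.
So P(orange next | data) = Σ P(orange next | H) P(H | data) = (1/8)(0.0090082) + (5/9)(0.2678) + (7/10)(0.72319) = 0.65614.

0.6561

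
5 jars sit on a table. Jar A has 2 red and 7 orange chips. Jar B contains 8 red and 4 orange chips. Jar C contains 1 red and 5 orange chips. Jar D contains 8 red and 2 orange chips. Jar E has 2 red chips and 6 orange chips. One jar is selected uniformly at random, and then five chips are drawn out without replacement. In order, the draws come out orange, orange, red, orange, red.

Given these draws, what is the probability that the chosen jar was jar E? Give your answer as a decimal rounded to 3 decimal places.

0.460

Under each hypothesis, the probability of the observed sequence is: P(data | jar A) = (7/9)(6/8)(2/7)(5/6)(1/5) = 0.027778; P(data | jar B) = (4/12)(3/11)(8/10)(2/9)(7/8) = 0.014141; P(data | jar C) = (5/6)(4/5)(1/4)(3/3)(0/2) = 0; P(data | jar D) = (2/10)(1/9)(8/8)(0/7) = 0; P(data | jar E) = (6/8)(5/7)(2/6)(4/5)(1/4) = 0.035714.
Multiplying each by its prior: 1/5 · 0.027778 = 0.0055556, 1/5 · 0.014141 = 0.0028283, 1/5 · 0 = 0, 1/5 · 0 = 0, 1/5 · 0.035714 = 0.0071429; these sum to 0.015527.
So P(jar E | data) = (0.0071429) / (0.015527) = 0.46004.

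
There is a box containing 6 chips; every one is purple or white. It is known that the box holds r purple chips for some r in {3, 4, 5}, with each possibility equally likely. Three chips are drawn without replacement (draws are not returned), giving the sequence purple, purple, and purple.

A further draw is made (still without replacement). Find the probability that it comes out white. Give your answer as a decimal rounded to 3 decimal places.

Compute the likelihood of the observed sequence for each case: P(data | r = 3) = (3/6)(2/5)(1/4) = 1/20; P(data | r = 4) = (4/6)(3/5)(2/4) = 1/5; P(data | r = 5) = (5/6)(4/5)(3/4) = 1/2.
Multiplying each by its prior: 1/3 · 1/20 = 1/60, 1/3 · 1/5 = 1/15, 1/3 · 1/2 = 1/6; these sum to 1/4.
Dividing through by the total gives posterior P(r = 3 | data) = 1/15, P(r = 4 | data) = 4/15, P(r = 5 | data) = 2/3.
So P(white next | data) = Σ P(white next | H) P(H | data) = (1)(1/15) + (2/3)(4/15) + (1/3)(2/3) = 7/15.

0.467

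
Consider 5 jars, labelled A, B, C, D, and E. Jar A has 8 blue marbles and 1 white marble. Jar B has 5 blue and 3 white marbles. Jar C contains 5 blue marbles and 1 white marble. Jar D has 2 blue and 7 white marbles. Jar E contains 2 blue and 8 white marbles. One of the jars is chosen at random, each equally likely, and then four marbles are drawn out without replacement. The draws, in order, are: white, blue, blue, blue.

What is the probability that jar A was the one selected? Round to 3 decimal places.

Under each hypothesis, the probability of the observed sequence is: P(data | jar A) = (1/9)(8/8)(7/7)(6/6) = 0.11111; P(data | jar B) = (3/8)(5/7)(4/6)(3/5) = 0.10714; P(data | jar C) = (1/6)(5/5)(4/4)(3/3) = 0.16667; P(data | jar D) = (7/9)(2/8)(1/7)(0/6) = 0; P(data | jar E) = (8/10)(2/9)(1/8)(0/7) = 0.
The prior-weighted likelihoods are 1/5 · 0.11111 = 0.022222, 1/5 · 0.10714 = 0.021429, 1/5 · 0.16667 = 0.033333, 1/5 · 0 = 0, 1/5 · 0 = 0; these sum to 0.076984.
Therefore the posterior P(jar A | data) = (0.022222) / (0.076984) = 0.28866.

0.289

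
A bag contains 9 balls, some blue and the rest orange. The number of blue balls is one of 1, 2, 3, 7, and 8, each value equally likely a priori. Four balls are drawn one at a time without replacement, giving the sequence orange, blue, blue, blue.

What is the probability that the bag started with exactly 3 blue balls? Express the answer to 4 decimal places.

Under each hypothesis, the probability of the observed sequence is: P(data | r = 1) = (8/9)(1/8)(0/7) = 0; P(data | r = 2) = (7/9)(2/8)(1/7)(0/6) = 0; P(data | r = 3) = (6/9)(3/8)(2/7)(1/6) = 1/84; P(data | r = 7) = (2/9)(7/8)(6/7)(5/6) = 5/36; P(data | r = 8) = (1/9)(8/8)(7/7)(6/6) = 1/9.
Weighting by the prior gives 1/5 · 0 = 0, 1/5 · 0 = 0, 1/5 · 1/84 = 1/420, 1/5 · 5/36 = 1/36, 1/5 · 1/9 = 1/45; with total 11/210.
Therefore the posterior P(r = 3 | data) = (1/420) / (11/210) = 1/22.

0.0455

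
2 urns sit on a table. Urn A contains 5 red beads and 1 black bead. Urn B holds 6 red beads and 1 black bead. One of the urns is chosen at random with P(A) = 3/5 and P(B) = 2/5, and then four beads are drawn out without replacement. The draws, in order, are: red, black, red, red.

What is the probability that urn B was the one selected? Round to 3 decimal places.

For each hypothesis, P(data | H) works out to: P(data | urn A) = (5/6)(1/5)(4/4)(3/3) = 1/6; P(data | urn B) = (6/7)(1/6)(5/5)(4/4) = 1/7.
Weighting by the prior gives 3/5 · 1/6 = 1/10, 2/5 · 1/7 = 2/35; these sum to 11/70.
By Bayes' rule, P(urn B | data) = (2/35) / (11/70) = 4/11.

0.364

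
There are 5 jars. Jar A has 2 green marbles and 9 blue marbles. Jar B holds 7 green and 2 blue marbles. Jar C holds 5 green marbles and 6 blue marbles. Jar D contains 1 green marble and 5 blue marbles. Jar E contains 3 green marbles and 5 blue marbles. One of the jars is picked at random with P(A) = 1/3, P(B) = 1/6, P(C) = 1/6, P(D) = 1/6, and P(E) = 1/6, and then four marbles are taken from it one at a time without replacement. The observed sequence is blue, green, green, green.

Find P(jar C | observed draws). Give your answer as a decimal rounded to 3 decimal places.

Compute the likelihood of the observed sequence for each case: P(data | jar A) = (9/11)(2/10)(1/9)(0/8) = 0; P(data | jar B) = (2/9)(7/8)(6/7)(5/6) = 0.13889; P(data | jar C) = (6/11)(5/10)(4/9)(3/8) = 0.045455; P(data | jar D) = (5/6)(1/5)(0/4) = 0; P(data | jar E) = (5/8)(3/7)(2/6)(1/5) = 0.017857.
Multiplying each by its prior: 1/3 · 0 = 0, 1/6 · 0.13889 = 0.023148, 1/6 · 0.045455 = 0.0075758, 1/6 · 0 = 0, 1/6 · 0.017857 = 0.0029762; these sum to 0.0337.
Hence P(jar C | data) = (0.0075758) / (0.0337) = 0.2248.

0.225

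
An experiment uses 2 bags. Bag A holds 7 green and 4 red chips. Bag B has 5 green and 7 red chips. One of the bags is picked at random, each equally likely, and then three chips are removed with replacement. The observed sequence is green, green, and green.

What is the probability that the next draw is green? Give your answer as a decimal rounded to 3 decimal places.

0.588

For each hypothesis, P(data | H) works out to: P(data | bag A) = (7/11)(7/11)(7/11) = 0.2577; P(data | bag B) = (5/12)(5/12)(5/12) = 0.072338.
Weighting by the prior gives 1/2 · 0.2577 = 0.12885, 1/2 · 0.072338 = 0.036169; summing to 0.16502.
The posterior is then P(bag A | data) = 0.78082, P(bag B | data) = 0.21918.
Averaging over the posterior, P(green next | data) = (7/11)(0.78082) + (5/12)(0.21918) = 0.58821.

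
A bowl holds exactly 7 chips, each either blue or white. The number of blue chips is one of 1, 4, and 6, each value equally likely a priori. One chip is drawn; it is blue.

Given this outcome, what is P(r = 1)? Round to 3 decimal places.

For each hypothesis, P(data | H) works out to: P(data | r = 1) = (1/7) = 1/7; P(data | r = 4) = (4/7) = 4/7; P(data | r = 6) = (6/7) = 6/7.
The prior-weighted likelihoods are 1/3 · 1/7 = 1/21, 1/3 · 4/7 = 4/21, 1/3 · 6/7 = 2/7; these sum to 11/21.
By Bayes' rule, P(r = 1 | data) = (1/21) / (11/21) = 1/11.

0.091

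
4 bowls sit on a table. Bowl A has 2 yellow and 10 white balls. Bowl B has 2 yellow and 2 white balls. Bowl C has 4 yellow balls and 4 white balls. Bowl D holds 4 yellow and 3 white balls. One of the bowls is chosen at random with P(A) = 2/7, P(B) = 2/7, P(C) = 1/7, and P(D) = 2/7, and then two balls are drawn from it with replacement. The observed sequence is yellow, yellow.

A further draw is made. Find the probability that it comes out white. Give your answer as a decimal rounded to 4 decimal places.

For each hypothesis, P(data | H) works out to: P(data | bowl A) = (2/12)(2/12) = 0.027778; P(data | bowl B) = (2/4)(2/4) = 0.25; P(data | bowl C) = (4/8)(4/8) = 0.25; P(data | bowl D) = (4/7)(4/7) = 0.32653.
Multiplying each by its prior: 2/7 · 0.027778 = 0.0079365, 2/7 · 0.25 = 0.071429, 1/7 · 0.25 = 0.035714, 2/7 · 0.32653 = 0.093294; these sum to 0.20837.
Dividing through by the total gives posterior P(bowl A | data) = 0.038088, P(bowl B | data) = 0.34279, P(bowl C | data) = 0.1714, P(bowl D | data) = 0.44773.
So P(white next | data) = Σ P(white next | H) P(H | data) = (5/6)(0.038088) + (1/2)(0.34279) + (1/2)(0.1714) + (3/7)(0.44773) = 0.48072.

0.4807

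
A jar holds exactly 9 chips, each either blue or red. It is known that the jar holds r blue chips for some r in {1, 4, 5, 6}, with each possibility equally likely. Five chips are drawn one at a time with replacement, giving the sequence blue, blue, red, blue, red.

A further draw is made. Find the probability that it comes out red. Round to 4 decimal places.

0.4427

Compute the likelihood of the observed sequence for each case: P(data | r = 1) = (1/9)(1/9)(8/9)(1/9)(8/9) = 0.0010838; P(data | r = 4) = (4/9)(4/9)(5/9)(4/9)(5/9) = 0.027096; P(data | r = 5) = (5/9)(5/9)(4/9)(5/9)(4/9) = 0.03387; P(data | r = 6) = (6/9)(6/9)(3/9)(6/9)(3/9) = 0.032922.
Multiplying each by its prior: 1/4 · 0.0010838 = 0.00027096, 1/4 · 0.027096 = 0.006774, 1/4 · 0.03387 = 0.0084675, 1/4 · 0.032922 = 0.0082305; with total 0.023743.
The posterior is then P(r = 1 | data) = 0.011412, P(r = 4 | data) = 0.28531, P(r = 5 | data) = 0.35663, P(r = 6 | data) = 0.34665.
So P(red next | data) = Σ P(red next | H) P(H | data) = (8/9)(0.011412) + (5/9)(0.28531) + (4/9)(0.35663) + (1/3)(0.34665) = 0.4427.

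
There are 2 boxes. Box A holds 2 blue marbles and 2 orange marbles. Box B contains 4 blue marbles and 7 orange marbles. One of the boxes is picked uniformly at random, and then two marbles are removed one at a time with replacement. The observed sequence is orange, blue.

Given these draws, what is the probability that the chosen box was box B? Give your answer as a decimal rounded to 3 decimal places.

The likelihood of the observed sequence under each hypothesis: P(data | box A) = (2/4)(2/4) = 1/4; P(data | box B) = (7/11)(4/11) = 28/121.
The prior-weighted likelihoods are 1/2 · 1/4 = 1/8, 1/2 · 28/121 = 14/121; summing to 233/968.
Hence P(box B | data) = (14/121) / (233/968) = 112/233.

0.481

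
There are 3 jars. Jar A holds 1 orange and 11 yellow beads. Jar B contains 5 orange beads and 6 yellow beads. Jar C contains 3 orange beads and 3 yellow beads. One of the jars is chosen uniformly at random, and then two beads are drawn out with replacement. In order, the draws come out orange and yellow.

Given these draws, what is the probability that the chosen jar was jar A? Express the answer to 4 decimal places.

For each hypothesis, P(data | H) works out to: P(data | jar A) = (1/12)(11/12) = 0.076389; P(data | jar B) = (5/11)(6/11) = 0.24793; P(data | jar C) = (3/6)(3/6) = 0.25.
Multiplying each by its prior: 1/3 · 0.076389 = 0.025463, 1/3 · 0.24793 = 0.082645, 1/3 · 0.25 = 0.083333; summing to 0.19144.
By Bayes' rule, P(jar A | data) = (0.025463) / (0.19144) = 0.13301.

0.1330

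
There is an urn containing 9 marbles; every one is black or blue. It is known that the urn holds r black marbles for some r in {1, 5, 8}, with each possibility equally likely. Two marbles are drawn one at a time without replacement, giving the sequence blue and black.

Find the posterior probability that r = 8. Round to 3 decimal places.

0.222

Under each hypothesis, the probability of the observed sequence is: P(data | r = 1) = (8/9)(1/8) = 1/9; P(data | r = 5) = (4/9)(5/8) = 5/18; P(data | r = 8) = (1/9)(8/8) = 1/9.
Weighting by the prior gives 1/3 · 1/9 = 1/27, 1/3 · 5/18 = 5/54, 1/3 · 1/9 = 1/27; with total 1/6.
Hence P(r = 8 | data) = (1/27) / (1/6) = 2/9.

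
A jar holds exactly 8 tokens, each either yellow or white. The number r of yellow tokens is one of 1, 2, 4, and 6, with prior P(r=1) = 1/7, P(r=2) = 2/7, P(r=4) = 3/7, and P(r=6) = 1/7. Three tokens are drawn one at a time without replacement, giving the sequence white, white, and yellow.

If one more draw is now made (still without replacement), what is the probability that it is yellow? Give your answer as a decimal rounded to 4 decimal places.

Under each hypothesis, the probability of the observed sequence is: P(data | r = 1) = (7/8)(6/7)(1/6) = 1/8; P(data | r = 2) = (6/8)(5/7)(2/6) = 5/28; P(data | r = 4) = (4/8)(3/7)(4/6) = 1/7; P(data | r = 6) = (2/8)(1/7)(6/6) = 1/28.
Multiplying each by its prior: 1/7 · 1/8 = 1/56, 2/7 · 5/28 = 5/98, 3/7 · 1/7 = 3/49, 1/7 · 1/28 = 1/196; summing to 53/392.
Normalising, the posterior is P(r = 1 | data) = 7/53, P(r = 2 | data) = 20/53, P(r = 4 | data) = 24/53, P(r = 6 | data) = 2/53.
So P(yellow next | data) = Σ P(yellow next | H) P(H | data) = (0)(7/53) + (1/5)(20/53) + (3/5)(24/53) + (1)(2/53) = 102/265.

0.3849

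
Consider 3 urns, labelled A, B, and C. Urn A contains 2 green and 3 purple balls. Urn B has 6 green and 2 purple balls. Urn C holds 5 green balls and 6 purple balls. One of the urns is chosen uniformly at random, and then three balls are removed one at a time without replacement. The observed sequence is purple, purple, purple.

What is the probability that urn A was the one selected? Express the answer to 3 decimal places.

0.452

Under each hypothesis, the probability of the observed sequence is: P(data | urn A) = (3/5)(2/4)(1/3) = 1/10; P(data | urn B) = (2/8)(1/7)(0/6) = 0; P(data | urn C) = (6/11)(5/10)(4/9) = 4/33.
The prior-weighted likelihoods are 1/3 · 1/10 = 1/30, 1/3 · 0 = 0, 1/3 · 4/33 = 4/99; these sum to 73/990.
By Bayes' rule, P(urn A | data) = (1/30) / (73/990) = 33/73.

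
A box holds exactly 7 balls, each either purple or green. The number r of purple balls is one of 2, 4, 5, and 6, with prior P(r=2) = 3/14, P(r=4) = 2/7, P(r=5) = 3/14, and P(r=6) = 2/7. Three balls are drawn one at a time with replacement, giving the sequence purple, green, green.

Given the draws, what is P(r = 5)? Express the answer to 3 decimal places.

The likelihood of the observed sequence under each hypothesis: P(data | r = 2) = (2/7)(5/7)(5/7) = 0.14577; P(data | r = 4) = (4/7)(3/7)(3/7) = 0.10496; P(data | r = 5) = (5/7)(2/7)(2/7) = 0.058309; P(data | r = 6) = (6/7)(1/7)(1/7) = 0.017493.
The prior-weighted likelihoods are 3/14 · 0.14577 = 0.031237, 2/7 · 0.10496 = 0.029988, 3/14 · 0.058309 = 0.012495, 2/7 · 0.017493 = 0.0049979; summing to 0.078717.
Hence P(r = 5 | data) = (0.012495) / (0.078717) = 0.15873.

0.159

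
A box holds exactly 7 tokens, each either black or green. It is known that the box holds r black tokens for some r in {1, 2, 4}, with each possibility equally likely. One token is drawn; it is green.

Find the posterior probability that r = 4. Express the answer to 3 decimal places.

0.214

Compute the likelihood of this draw for each case: P(data | r = 1) = (6/7) = 6/7; P(data | r = 2) = (5/7) = 5/7; P(data | r = 4) = (3/7) = 3/7.
Multiplying each by its prior: 1/3 · 6/7 = 2/7, 1/3 · 5/7 = 5/21, 1/3 · 3/7 = 1/7; with total 2/3.
So P(r = 4 | data) = (1/7) / (2/3) = 3/14.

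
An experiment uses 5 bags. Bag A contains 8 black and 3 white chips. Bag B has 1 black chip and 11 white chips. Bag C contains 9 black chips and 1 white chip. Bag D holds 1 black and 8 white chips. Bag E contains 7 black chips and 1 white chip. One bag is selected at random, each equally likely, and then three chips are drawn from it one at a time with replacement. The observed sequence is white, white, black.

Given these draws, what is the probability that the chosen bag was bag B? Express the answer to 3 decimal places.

0.299

Under each hypothesis, the probability of the observed sequence is: P(data | bag A) = (3/11)(3/11)(8/11) = 0.054095; P(data | bag B) = (11/12)(11/12)(1/12) = 0.070023; P(data | bag C) = (1/10)(1/10)(9/10) = 0.009; P(data | bag D) = (8/9)(8/9)(1/9) = 0.087791; P(data | bag E) = (1/8)(1/8)(7/8) = 0.013672.
The prior-weighted likelihoods are 1/5 · 0.054095 = 0.010819, 1/5 · 0.070023 = 0.014005, 1/5 · 0.009 = 0.0018, 1/5 · 0.087791 = 0.017558, 1/5 · 0.013672 = 0.0027344; summing to 0.046916.
Hence P(bag B | data) = (0.014005) / (0.046916) = 0.2985.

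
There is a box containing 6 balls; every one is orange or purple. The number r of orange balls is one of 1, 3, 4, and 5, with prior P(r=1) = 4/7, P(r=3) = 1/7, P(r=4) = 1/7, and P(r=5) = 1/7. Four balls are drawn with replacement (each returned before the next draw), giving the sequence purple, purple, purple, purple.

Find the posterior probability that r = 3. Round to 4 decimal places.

Compute the likelihood of the observed sequence for each case: P(data | r = 1) = (5/6)(5/6)(5/6)(5/6) = 0.48225; P(data | r = 3) = (3/6)(3/6)(3/6)(3/6) = 0.0625; P(data | r = 4) = (2/6)(2/6)(2/6)(2/6) = 0.012346; P(data | r = 5) = (1/6)(1/6)(1/6)(1/6) = 0.0007716.
Multiplying each by its prior: 4/7 · 0.48225 = 0.27557, 1/7 · 0.0625 = 0.0089286, 1/7 · 0.012346 = 0.0017637, 1/7 · 0.0007716 = 0.00011023; summing to 0.28638.
Therefore the posterior P(r = 3 | data) = (0.0089286) / (0.28638) = 0.031178.

0.0312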